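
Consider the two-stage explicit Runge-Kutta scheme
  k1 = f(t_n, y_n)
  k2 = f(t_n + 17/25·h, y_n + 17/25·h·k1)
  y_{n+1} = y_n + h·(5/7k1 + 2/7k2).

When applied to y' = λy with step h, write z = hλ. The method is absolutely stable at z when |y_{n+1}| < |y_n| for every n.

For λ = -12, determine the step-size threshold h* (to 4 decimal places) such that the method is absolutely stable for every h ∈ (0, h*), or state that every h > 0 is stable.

On y'=λy, z=hλ:
  k1=λy_n ⇒ h·k1=z·y_n;  k2=λ(1+17/25z)y_n ⇒ h·k2=z(1+17/25z)y_n
  y_{n+1}/y_n = 1 + 5/7z + 2/7z(1+17/25z) = 1 + z + 34/175z²
  Hence R(z) = 1 + z + 34/175z².

Find x<0 with |R(x)|<1.
x=-0.9: |R|=0.2574
R=1: x+34/175x²=0 ⇒ x=−175/34=-5.1471; min R=1−1/(4·34/175)=-0.2868>−1
Confirm numerically:
  x=-3.780: |R|=0.00397 <1
  x=-3.507: |R|=0.11747 <1
  x=-2.443: |R|=0.28345 <1
  x=-5.565: |R|=1.45188 >1
  x=-5.356: |R|=1.21742 >1
Interval (-5.1471, 0).

(-5.1471,0); λ=-12 ⇒ h* = (175/34)/12 = 0.4289.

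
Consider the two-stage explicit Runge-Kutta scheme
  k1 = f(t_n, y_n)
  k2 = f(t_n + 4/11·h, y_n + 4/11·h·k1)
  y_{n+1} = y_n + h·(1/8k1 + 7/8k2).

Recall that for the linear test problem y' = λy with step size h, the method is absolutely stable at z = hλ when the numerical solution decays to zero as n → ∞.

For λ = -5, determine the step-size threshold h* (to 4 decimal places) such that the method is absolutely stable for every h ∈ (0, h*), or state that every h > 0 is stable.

Set f=λy, z=hλ:
  k1=λy_n ⇒ h·k1=z·y_n;  k2=λ(1+4/11z)y_n ⇒ h·k2=z(1+4/11z)y_n
  y_{n+1}/y_n = 1 + 1/8z + 7/8z(1+4/11z) = 1 + z + 7/22z²
  so R(z) = 1 + z + 7/22z².

Find x<0 with |R(x)|<1.
x=-1.8: |R|=0.2309
R=1: x+7/22x²=0 ⇒ x=−22/7=-3.1429; min R=1−1/(4·7/22)=0.2143>−1
Confirm numerically:
  x=-2.199: |R|=0.33960 <1
  x=-2.044: |R|=0.28534 <1
  x=-1.806: |R|=0.23179 <1
  x=-1.481: |R|=0.21689 <1
  x=-3.477: |R|=1.36967 >1
  x=-3.270: |R|=1.13229 >1
  x=-3.250: |R|=1.11080 >1
Interval (-3.1429, 0).

(-3.1429,0); λ=-5 ⇒ h* = (22/7)/5 = 0.6286.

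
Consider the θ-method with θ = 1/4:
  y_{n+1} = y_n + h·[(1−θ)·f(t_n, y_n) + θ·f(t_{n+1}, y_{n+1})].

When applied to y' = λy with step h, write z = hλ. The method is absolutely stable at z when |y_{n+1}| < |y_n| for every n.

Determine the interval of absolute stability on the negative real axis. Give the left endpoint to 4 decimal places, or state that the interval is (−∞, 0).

(-4.0000, 0).

Set f=λy, z=hλ:
  y_{n+1} = y_n + z·[3/4·y_n + 1/4·y_{n+1}] ⇒ (1 − 1/4z)y_{n+1} = (1 + 3/4z)y_n
  ⇒ R(z) = (1 + 3/4z)/(1 − 1/4z).

Solve |R(x)|<1 on ℝ⁻.
x=-0.47: |R|=0.5794
R=−1: 1+3/4x = −1+1/4x ⇒ -1/2x=2 ⇒ x=2/(-1/2)=-4.0000
Confirm numerically:
  x=-3.161: |R|=0.76568 <1
  x=-2.823: |R|=0.65499 <1
  x=-2.626: |R|=0.58527 <1
  x=-4.562: |R|=1.13128 >1
  x=-4.551: |R|=1.12887 >1
  x=-4.485: |R|=1.11432 >1
So |R|<1 on (-4.0000, 0).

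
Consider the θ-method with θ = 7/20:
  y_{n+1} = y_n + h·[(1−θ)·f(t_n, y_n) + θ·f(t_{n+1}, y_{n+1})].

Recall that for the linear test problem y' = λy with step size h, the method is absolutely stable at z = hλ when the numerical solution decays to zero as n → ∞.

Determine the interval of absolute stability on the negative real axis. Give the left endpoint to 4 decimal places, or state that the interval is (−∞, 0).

z∈(-6.6667,0).

With y'=λy (z=hλ):
  y_{n+1} = y_n + z·[13/20·y_n + 7/20·y_{n+1}] ⇒ (1 − 7/20z)y_{n+1} = (1 + 13/20z)y_n
  Hence R(z) = (1 + 13/20z)/(1 − 7/20z).

Need |R(x)|<1, x<0.
x=-1.35: |R|=0.0832
R=−1: 1+13/20x = −1+7/20x ⇒ -3/10x=2 ⇒ x=2/(-3/10)=-6.6667
Confirm numerically:
  x=-4.049: |R|=0.67511 <1
  x=-3.961: |R|=0.65986 <1
  x=-3.611: |R|=0.59507 <1
  x=-7.220: |R|=1.04707 >1
  x=-6.770: |R|=1.00920 >1
  x=-6.762: |R|=1.00849 >1
So |R|<1 on (-6.6667, 0).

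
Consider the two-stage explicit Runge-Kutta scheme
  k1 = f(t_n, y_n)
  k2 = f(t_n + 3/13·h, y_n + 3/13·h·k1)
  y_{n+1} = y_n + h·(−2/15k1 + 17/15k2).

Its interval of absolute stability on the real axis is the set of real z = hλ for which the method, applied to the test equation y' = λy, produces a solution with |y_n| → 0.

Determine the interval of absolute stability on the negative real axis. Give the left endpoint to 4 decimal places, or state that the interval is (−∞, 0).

Set f=λy, z=hλ:
  k1=λy_n ⇒ h·k1=z·y_n;  k2=λ(1+3/13z)y_n ⇒ h·k2=z(1+3/13z)y_n
  y_{n+1}/y_n = 1 − 2/15z + 17/15z(1+3/13z) = 1 + z + 17/65z²
  so R(z) = 1 + z + 17/65z².

Find x<0 with |R(x)|<1.
x=-0.74: |R|=0.4032
R=1: x+17/65x²=0 ⇒ x=−65/17=-3.8235; min R=1−1/(4·17/65)=0.0441>−1
Confirm numerically:
  x=-3.452: |R|=0.66457 <1
  x=-3.307: |R|=0.55325 <1
  x=-1.985: |R|=0.04552 <1
  x=-1.797: |R|=0.04756 <1
  x=-4.315: |R|=1.55464 >1
  x=-4.059: |R|=1.24997 >1
  x=-3.993: |R|=1.17698 >1
Interval (-3.8235, 0).

(-3.8235, 0).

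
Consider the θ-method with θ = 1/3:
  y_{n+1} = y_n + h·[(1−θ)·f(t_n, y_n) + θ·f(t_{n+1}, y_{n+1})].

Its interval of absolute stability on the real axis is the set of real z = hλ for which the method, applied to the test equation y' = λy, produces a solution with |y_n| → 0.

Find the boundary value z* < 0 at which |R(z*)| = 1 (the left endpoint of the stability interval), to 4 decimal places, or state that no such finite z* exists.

left endpoint -6.0000.

Set f=λy, z=hλ:
  y_{n+1} = y_n + z·[2/3·y_n + 1/3·y_{n+1}] ⇒ (1 − 1/3z)y_{n+1} = (1 + 2/3z)y_n
  ⇒ R(z) = (1 + 2/3z)/(1 − 1/3z).

Solve |R(x)|<1 on ℝ⁻.
x=-0.67: |R|=0.4523
R=−1: 1+2/3x = −1+1/3x ⇒ -1/3x=2 ⇒ x=2/(-1/3)=-6.0000
Confirm numerically:
  x=-5.486: |R|=0.93943 <1
  x=-4.863: |R|=0.85540 <1
  x=-4.501: |R|=0.80016 <1
  x=-2.621: |R|=0.39886 <1
  x=-6.570: |R|=1.05956 >1
  x=-6.148: |R|=1.01618 >1
Interval (-6.0000, 0).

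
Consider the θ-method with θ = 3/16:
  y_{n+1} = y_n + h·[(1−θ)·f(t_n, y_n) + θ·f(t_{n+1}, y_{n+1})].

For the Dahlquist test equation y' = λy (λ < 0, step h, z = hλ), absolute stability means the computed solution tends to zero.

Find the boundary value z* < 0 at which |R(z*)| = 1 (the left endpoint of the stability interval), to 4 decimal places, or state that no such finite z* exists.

Set f=λy, z=hλ:
  y_{n+1} = y_n + z·[13/16·y_n + 3/16·y_{n+1}] ⇒ (1 − 3/16z)y_{n+1} = (1 + 13/16z)y_n
  Hence R(z) = (1 + 13/16z)/(1 − 3/16z).

Find x<0 with |R(x)|<1.
x=-0.52: |R|=0.5262
R=−1: 1+13/16x = −1+3/16x ⇒ -5/8x=2 ⇒ x=2/(-5/8)=-3.2000
Confirm numerically:
  x=-2.962: |R|=0.90436 <1
  x=-2.949: |R|=0.89898 <1
  x=-2.493: |R|=0.69888 <1
  x=-3.753: |R|=1.20287 >1
  x=-3.543: |R|=1.12881 >1
  x=-3.311: |R|=1.04280 >1
Stable set (-3.2000, 0).

left endpoint -3.2000.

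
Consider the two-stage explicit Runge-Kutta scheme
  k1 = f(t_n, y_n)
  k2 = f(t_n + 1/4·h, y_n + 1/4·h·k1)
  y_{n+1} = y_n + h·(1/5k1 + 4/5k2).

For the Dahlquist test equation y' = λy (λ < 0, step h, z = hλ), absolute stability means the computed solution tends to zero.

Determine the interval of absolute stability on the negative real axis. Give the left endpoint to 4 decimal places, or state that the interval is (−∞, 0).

With y'=λy (z=hλ):
  k1=λy_n ⇒ h·k1=z·y_n;  k2=λ(1+1/4z)y_n ⇒ h·k2=z(1+1/4z)y_n
  y_{n+1}/y_n = 1 + 1/5z + 4/5z(1+1/4z) = 1 + z + 1/5z²
  R(z) = 1 + z + 1/5z².

Find x<0 with |R(x)|<1.
x=-0.96: |R|=0.2243
R=1: x+1/5x²=0 ⇒ x=−5=-5.0000; min R=1−1/(4·1/5)=-0.2500>−1
Confirm numerically:
  x=-3.988: |R|=0.19283 <1
  x=-3.397: |R|=0.08908 <1
  x=-2.895: |R|=0.21879 <1
  x=-2.242: |R|=0.23669 <1
  x=-5.384: |R|=1.41349 >1
  x=-5.353: |R|=1.37792 >1
  x=-5.266: |R|=1.28015 >1
Interval (-5.0000, 0).

(-5.0000, 0).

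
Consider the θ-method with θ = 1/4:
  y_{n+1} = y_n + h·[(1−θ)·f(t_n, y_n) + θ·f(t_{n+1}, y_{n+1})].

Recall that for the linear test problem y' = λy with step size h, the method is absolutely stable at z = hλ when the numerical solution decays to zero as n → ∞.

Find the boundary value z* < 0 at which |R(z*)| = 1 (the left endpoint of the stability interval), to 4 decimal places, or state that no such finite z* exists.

left endpoint -4.0000.

Set f=λy, z=hλ:
  y_{n+1} = y_n + z·[3/4·y_n + 1/4·y_{n+1}] ⇒ (1 − 1/4z)y_{n+1} = (1 + 3/4z)y_n
  Hence R(z) = (1 + 3/4z)/(1 − 1/4z).

Solve |R(x)|<1 on ℝ⁻.
x=-0.58: |R|=0.4934
R=−1: 1+3/4x = −1+1/4x ⇒ -1/2x=2 ⇒ x=2/(-1/2)=-4.0000
Confirm numerically:
  x=-3.654: |R|=0.90959 <1
  x=-3.322: |R|=0.81480 <1
  x=-2.363: |R|=0.48546 <1
  x=-1.835: |R|=0.25793 <1
  x=-4.427: |R|=1.10134 >1
  x=-4.042: |R|=1.01045 >1
  x=-4.025: |R|=1.00623 >1
Interval (-4.0000, 0).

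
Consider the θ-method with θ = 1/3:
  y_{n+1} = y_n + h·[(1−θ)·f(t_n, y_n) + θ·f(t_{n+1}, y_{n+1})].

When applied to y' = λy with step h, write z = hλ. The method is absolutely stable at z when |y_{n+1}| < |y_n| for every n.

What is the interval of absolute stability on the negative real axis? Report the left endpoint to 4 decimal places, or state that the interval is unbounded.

z∈(-6.0000,0).

Set f=λy, z=hλ:
  y_{n+1} = y_n + z·[2/3·y_n + 1/3·y_{n+1}] ⇒ (1 − 1/3z)y_{n+1} = (1 + 2/3z)y_n
  ⇒ R(z) = (1 + 2/3z)/(1 − 1/3z).

Need |R(x)|<1, x<0.
x=-1.46: |R|=0.0179
R=−1: 1+2/3x = −1+1/3x ⇒ -1/3x=2 ⇒ x=2/(-1/3)=-6.0000
Confirm numerically:
  x=-5.685: |R|=0.96373 <1
  x=-5.175: |R|=0.89908 <1
  x=-3.183: |R|=0.54440 <1
  x=-6.581: |R|=1.06064 >1
  x=-6.287: |R|=1.03090 >1
Stable set (-6.0000, 0).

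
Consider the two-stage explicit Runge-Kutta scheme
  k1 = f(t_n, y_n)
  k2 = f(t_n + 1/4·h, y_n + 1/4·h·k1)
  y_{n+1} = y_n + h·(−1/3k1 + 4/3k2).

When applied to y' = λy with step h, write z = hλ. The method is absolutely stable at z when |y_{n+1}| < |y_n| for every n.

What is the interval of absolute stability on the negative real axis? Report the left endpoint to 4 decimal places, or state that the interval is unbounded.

Set f=λy, z=hλ:
  k1=λy_n ⇒ h·k1=z·y_n;  k2=λ(1+1/4z)y_n ⇒ h·k2=z(1+1/4z)y_n
  y_{n+1}/y_n = 1 − 1/3z + 4/3z(1+1/4z) = 1 + z + 1/3z²
  ⇒ R(z) = 1 + z + 1/3z².

Boundary: |R(x)|=1, x<0.
x=-1.53: |R|=0.2503
R=1: x+1/3x²=0 ⇒ x=−3=-3.0000; min R=1−1/(4·1/3)=0.2500>−1
Confirm numerically:
  x=-2.563: |R|=0.62666 <1
  x=-1.559: |R|=0.25116 <1
  x=-1.506: |R|=0.25001 <1
  x=-1.221: |R|=0.27595 <1
  x=-3.370: |R|=1.41563 >1
  x=-3.363: |R|=1.40692 >1
So |R|<1 on (-3.0000, 0).

z∈(-3.0000,0).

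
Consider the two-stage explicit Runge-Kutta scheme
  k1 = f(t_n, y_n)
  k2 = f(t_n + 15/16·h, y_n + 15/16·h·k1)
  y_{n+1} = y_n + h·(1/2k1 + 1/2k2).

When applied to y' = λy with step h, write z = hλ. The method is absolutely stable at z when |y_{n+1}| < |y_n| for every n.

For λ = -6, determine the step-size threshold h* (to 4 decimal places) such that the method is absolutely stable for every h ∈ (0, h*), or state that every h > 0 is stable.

(-2.1333,0); λ=-6 ⇒ h* = (32/15)/6 = 0.3556.

Test eqn y'=λy, z=hλ:
  k1=λy_n ⇒ h·k1=z·y_n;  k2=λ(1+15/16z)y_n ⇒ h·k2=z(1+15/16z)y_n
  y_{n+1}/y_n = 1 + 1/2z + 1/2z(1+15/16z) = 1 + z + 15/32z²
  so R(z) = 1 + z + 15/32z².

Boundary: |R(x)|=1, x<0.
x=-1.74: |R|=0.6792
R=1: x+15/32x²=0 ⇒ x=−32/15=-2.1333; min R=1−1/(4·15/32)=0.4667>−1
Confirm numerically:
  x=-1.759: |R|=0.69135 <1
  x=-1.731: |R|=0.67354 <1
  x=-1.644: |R|=0.62291 <1
  x=-1.582: |R|=0.59115 <1
  x=-2.673: |R|=1.67619 >1
  x=-2.252: |R|=1.12527 >1
Interval (-2.1333, 0).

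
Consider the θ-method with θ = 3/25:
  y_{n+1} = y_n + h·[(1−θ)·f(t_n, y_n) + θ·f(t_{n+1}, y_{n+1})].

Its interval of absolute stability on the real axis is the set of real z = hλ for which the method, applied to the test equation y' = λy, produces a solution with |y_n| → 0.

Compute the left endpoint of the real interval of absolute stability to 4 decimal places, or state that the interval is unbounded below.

With y'=λy (z=hλ):
  y_{n+1} = y_n + z·[22/25·y_n + 3/25·y_{n+1}] ⇒ (1 − 3/25z)y_{n+1} = (1 + 22/25z)y_n
  R(z) = (1 + 22/25z)/(1 − 3/25z).

Boundary: |R(x)|=1, x<0.
x=-0.46: |R|=0.5641
R=−1: 1+22/25x = −1+3/25x ⇒ -19/25x=2 ⇒ x=2/(-19/25)=-2.6316
Confirm numerically:
  x=-2.079: |R|=0.66389 <1
  x=-1.830: |R|=0.50049 <1
  x=-1.344: |R|=0.15734 <1
  x=-1.074: |R|=0.04861 <1
  x=-2.946: |R|=1.17655 >1
  x=-2.878: |R|=1.13920 >1
So |R|<1 on (-2.6316, 0).

z* = -2.6316.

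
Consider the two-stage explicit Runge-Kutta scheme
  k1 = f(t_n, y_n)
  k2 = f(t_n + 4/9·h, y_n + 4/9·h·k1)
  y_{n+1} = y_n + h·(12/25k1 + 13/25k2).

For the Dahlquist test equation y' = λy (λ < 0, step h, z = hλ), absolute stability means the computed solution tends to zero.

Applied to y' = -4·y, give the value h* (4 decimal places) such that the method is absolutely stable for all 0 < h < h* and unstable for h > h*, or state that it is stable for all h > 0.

(-4.3269,0); λ=-4 ⇒ h* = (225/52)/4 = 1.0817.

With y'=λy (z=hλ):
  k1=λy_n ⇒ h·k1=z·y_n;  k2=λ(1+4/9z)y_n ⇒ h·k2=z(1+4/9z)y_n
  y_{n+1}/y_n = 1 + 12/25z + 13/25z(1+4/9z) = 1 + z + 52/225z²
  ⇒ R(z) = 1 + z + 52/225z².

Boundary: |R(x)|=1, x<0.
x=-1.33: |R|=0.0788
R=1: x+52/225x²=0 ⇒ x=−225/52=-4.3269; min R=1−1/(4·52/225)=-0.0817>−1
Confirm numerically:
  x=-4.163: |R|=0.84229 <1
  x=-3.806: |R|=0.54179 <1
  x=-2.538: |R|=0.04931 <1
  x=-2.298: |R|=0.07755 <1
  x=-4.845: |R|=1.58011 >1
  x=-4.572: |R|=1.25896 >1
Interval (-4.3269, 0).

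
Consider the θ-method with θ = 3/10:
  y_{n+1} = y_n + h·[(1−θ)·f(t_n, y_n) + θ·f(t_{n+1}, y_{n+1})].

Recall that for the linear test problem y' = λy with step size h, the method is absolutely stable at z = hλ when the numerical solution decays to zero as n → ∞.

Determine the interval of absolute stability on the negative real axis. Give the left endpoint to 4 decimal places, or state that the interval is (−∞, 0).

(-5.0000, 0).

With y'=λy (z=hλ):
  y_{n+1} = y_n + z·[7/10·y_n + 3/10·y_{n+1}] ⇒ (1 − 3/10z)y_{n+1} = (1 + 7/10z)y_n
  ⇒ R(z) = (1 + 7/10z)/(1 − 3/10z).

Solve |R(x)|<1 on ℝ⁻.
x=-0.4: |R|=0.6429
R=−1: 1+7/10x = −1+3/10x ⇒ -2/5x=2 ⇒ x=2/(-2/5)=-5.0000
Confirm numerically:
  x=-4.569: |R|=0.92728 <1
  x=-4.173: |R|=0.85310 <1
  x=-2.220: |R|=0.33253 <1
  x=-5.513: |R|=1.07732 >1
  x=-5.436: |R|=1.06629 >1
  x=-5.177: |R|=1.02773 >1
Stable set (-5.0000, 0).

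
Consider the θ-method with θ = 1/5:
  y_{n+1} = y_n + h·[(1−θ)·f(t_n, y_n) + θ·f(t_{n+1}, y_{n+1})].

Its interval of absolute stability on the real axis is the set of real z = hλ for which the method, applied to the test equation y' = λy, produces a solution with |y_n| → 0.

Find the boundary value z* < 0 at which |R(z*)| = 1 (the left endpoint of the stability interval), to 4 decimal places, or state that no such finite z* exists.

Set f=λy, z=hλ:
  y_{n+1} = y_n + z·[4/5·y_n + 1/5·y_{n+1}] ⇒ (1 − 1/5z)y_{n+1} = (1 + 4/5z)y_n
  Hence R(z) = (1 + 4/5z)/(1 − 1/5z).

Boundary: |R(x)|=1, x<0.
x=-0.35: |R|=0.6729
R=−1: 1+4/5x = −1+1/5x ⇒ -3/5x=2 ⇒ x=2/(-3/5)=-3.3333
Confirm numerically:
  x=-3.289: |R|=0.98395 <1
  x=-2.738: |R|=0.76919 <1
  x=-2.583: |R|=0.70315 <1
  x=-3.930: |R|=1.20045 >1
  x=-3.837: |R|=1.17099 >1
  x=-3.639: |R|=1.10615 >1
Interval (-3.3333, 0).

z* = -3.3333.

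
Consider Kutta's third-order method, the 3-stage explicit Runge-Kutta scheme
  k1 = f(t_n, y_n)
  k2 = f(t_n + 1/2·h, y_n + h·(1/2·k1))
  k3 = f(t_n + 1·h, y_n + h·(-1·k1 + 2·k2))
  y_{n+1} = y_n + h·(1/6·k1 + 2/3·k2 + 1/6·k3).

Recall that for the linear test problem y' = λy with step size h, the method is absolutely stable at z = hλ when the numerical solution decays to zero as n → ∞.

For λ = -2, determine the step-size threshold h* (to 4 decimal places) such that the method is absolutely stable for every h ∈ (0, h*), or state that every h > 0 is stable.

(-2.5127,0); λ=-2 ⇒ h* = 1.2564.

Set f=λy, z=hλ:
  order 3, 3-stage ⇒ R(z)=1+z+z^2/2+z^3/6
  (e.g. R(-0.99)=0.33833, |R|=0.33833)

Solve |R(x)|<1 on ℝ⁻.
x=-0.99: |R|=0.3383
|R(-2.82)|=1.5814 |R(-1.12)|=0.2730 |R(-0.67)|=0.5043
Bisect:
  x_lo=-3.2835 |R|=2.7930  x_hi=-0.2592 |R|=0.7715
  mid=-1.77135 |R|=0.12883 →hi
  mid=-2.52743 |R|=1.02432 →lo
  mid=-2.14939 |R|=0.49444 →hi
  mid=-2.33841 |R|=0.73547 →hi
  mid=-2.43292 |R|=0.87349 →hi
  mid=-2.48018 |R|=0.94725 →hi
  mid=-2.50381 |R|=0.98536 →hi
  mid=-2.51562 |R|=1.00473 →lo
  mid=-2.50971 |R|=0.99502 →hi
  ...
  [-2.51285,-2.51267] ⇒ x*=-2.5127
Stable set (-2.5127, 0).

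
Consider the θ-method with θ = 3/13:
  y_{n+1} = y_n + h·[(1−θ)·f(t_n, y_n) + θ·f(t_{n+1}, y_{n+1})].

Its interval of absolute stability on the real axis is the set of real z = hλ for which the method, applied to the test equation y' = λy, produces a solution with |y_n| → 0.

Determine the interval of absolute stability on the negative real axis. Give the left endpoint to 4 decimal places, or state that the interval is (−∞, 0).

z∈(-3.7143,0).

With y'=λy (z=hλ):
  y_{n+1} = y_n + z·[10/13·y_n + 3/13·y_{n+1}] ⇒ (1 − 3/13z)y_{n+1} = (1 + 10/13z)y_n
  R(z) = (1 + 10/13z)/(1 − 3/13z).

Solve |R(x)|<1 on ℝ⁻.
x=-0.53: |R|=0.5278
R=−1: 1+10/13x = −1+3/13x ⇒ -7/13x=2 ⇒ x=2/(-7/13)=-3.7143
Confirm numerically:
  x=-3.412: |R|=0.90893 <1
  x=-3.069: |R|=0.79660 <1
  x=-2.862: |R|=0.72362 <1
  x=-1.957: |R|=0.34815 <1
  x=-3.928: |R|=1.06036 >1
  x=-3.865: |R|=1.04289 >1
So |R|<1 on (-3.7143, 0).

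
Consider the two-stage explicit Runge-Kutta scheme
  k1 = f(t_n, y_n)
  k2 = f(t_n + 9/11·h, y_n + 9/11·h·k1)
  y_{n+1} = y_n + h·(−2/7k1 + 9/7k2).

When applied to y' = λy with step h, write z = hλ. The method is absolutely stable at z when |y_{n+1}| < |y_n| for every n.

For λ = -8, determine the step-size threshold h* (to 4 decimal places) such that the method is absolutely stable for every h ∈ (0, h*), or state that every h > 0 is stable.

(-0.9506,0); λ=-8 ⇒ h* = (77/81)/8 = 0.1188.

Set f=λy, z=hλ:
  k1=λy_n ⇒ h·k1=z·y_n;  k2=λ(1+9/11z)y_n ⇒ h·k2=z(1+9/11z)y_n
  y_{n+1}/y_n = 1 − 2/7z + 9/7z(1+9/11z) = 1 + z + 81/77z²
  R(z) = 1 + z + 81/77z².

Need |R(x)|<1, x<0.
x=-1.22: |R|=1.3457
R=1: x+81/77x²=0 ⇒ x=−77/81=-0.9506; min R=1−1/(4·81/77)=0.7623>−1
Confirm numerically:
  x=-0.827: |R|=0.89246 <1
  x=-0.721: |R|=0.82585 <1
  x=-0.468: |R|=0.76240 <1
  x=-1.331: |R|=1.53259 >1
  x=-1.329: |R|=1.52899 >1
  x=-0.982: |R|=1.03242 >1
Stable set (-0.9506, 0).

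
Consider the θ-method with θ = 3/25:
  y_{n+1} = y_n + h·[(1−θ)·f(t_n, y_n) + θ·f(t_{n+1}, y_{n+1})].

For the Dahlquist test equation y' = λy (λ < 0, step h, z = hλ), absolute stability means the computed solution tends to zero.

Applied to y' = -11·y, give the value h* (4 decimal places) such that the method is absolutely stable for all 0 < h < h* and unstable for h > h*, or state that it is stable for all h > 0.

With y'=λy (z=hλ):
  y_{n+1} = y_n + z·[22/25·y_n + 3/25·y_{n+1}] ⇒ (1 − 3/25z)y_{n+1} = (1 + 22/25z)y_n
  Hence R(z) = (1 + 22/25z)/(1 − 3/25z).

Boundary: |R(x)|=1, x<0.
x=-1.02: |R|=0.0912
R=−1: 1+22/25x = −1+3/25x ⇒ -19/25x=2 ⇒ x=2/(-19/25)=-2.6316
Confirm numerically:
  x=-2.577: |R|=0.96832 <1
  x=-2.196: |R|=0.73800 <1
  x=-1.826: |R|=0.49780 <1
  x=-1.166: |R|=0.02288 <1
  x=-3.038: |R|=1.22636 >1
  x=-3.006: |R|=1.20912 >1
  x=-2.680: |R|=1.02785 >1
Interval (-2.6316, 0).

(-2.6316,0); λ=-11 ⇒ h* = (50/19)/11 = 0.2392.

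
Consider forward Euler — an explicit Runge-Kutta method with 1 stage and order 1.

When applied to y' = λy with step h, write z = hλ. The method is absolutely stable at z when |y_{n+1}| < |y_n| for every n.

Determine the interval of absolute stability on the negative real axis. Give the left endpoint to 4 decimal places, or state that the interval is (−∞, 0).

Test eqn y'=λy, z=hλ:
  order 1, 1-stage ⇒ R(z)=1+z
  (e.g. R(-1.27)=-0.27000, |R|=0.27000)

Boundary: |R(x)|=1, x<0.
x=-1.27: |R|=0.2700
|R(-2.39)|=1.3900 |R(-1.65)|=0.6500 |R(-0.89)|=0.1100
Bisect:
  x_lo=-2.7290 |R|=1.7290  x_hi=-0.2537 |R|=0.7463
  mid=-1.49137 |R|=0.49137 →hi
  mid=-2.11018 |R|=1.11018 →lo
  mid=-1.80078 |R|=0.80078 →hi
  mid=-1.95548 |R|=0.95548 →hi
  mid=-2.03283 |R|=1.03283 →lo
  mid=-1.99415 |R|=0.99415 →hi
  mid=-2.01349 |R|=1.01349 →lo
  ...
  [-2.00005,-1.99990] ⇒ x*=-2.0000
Interval (-2.0000, 0).

(-2.0000, 0).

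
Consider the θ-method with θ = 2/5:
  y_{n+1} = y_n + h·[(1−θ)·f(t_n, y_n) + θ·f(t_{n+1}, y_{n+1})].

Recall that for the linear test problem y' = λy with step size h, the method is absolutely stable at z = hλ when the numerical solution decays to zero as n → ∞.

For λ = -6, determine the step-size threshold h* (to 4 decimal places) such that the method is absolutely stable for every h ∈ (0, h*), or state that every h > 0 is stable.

Set f=λy, z=hλ:
  y_{n+1} = y_n + z·[3/5·y_n + 2/5·y_{n+1}] ⇒ (1 − 2/5z)y_{n+1} = (1 + 3/5z)y_n
  so R(z) = (1 + 3/5z)/(1 − 2/5z).

Need |R(x)|<1, x<0.
x=-0.36: |R|=0.6853
R=−1: 1+3/5x = −1+2/5x ⇒ -1/5x=2 ⇒ x=2/(-1/5)=-10.0000
Confirm numerically:
  x=-9.644: |R|=0.98534 <1
  x=-7.681: |R|=0.88611 <1
  x=-6.899: |R|=0.83504 <1
  x=-6.543: |R|=0.80886 <1
  x=-10.443: |R|=1.01711 >1
  x=-10.247: |R|=1.00969 >1
  x=-10.056: |R|=1.00223 >1
Interval (-10.0000, 0).

(-10.0000,0); λ=-6 ⇒ h* = (10)/6 = 1.6667.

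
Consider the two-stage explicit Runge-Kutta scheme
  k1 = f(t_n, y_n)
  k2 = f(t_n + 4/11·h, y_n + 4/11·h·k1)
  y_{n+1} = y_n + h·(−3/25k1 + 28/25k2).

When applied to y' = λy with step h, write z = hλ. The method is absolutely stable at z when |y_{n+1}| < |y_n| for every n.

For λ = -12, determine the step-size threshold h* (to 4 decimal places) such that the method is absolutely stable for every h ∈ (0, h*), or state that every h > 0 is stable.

(-2.4554,0); λ=-12 ⇒ h* = (275/112)/12 = 0.2046.

Test eqn y'=λy, z=hλ:
  k1=λy_n ⇒ h·k1=z·y_n;  k2=λ(1+4/11z)y_n ⇒ h·k2=z(1+4/11z)y_n
  y_{n+1}/y_n = 1 − 3/25z + 28/25z(1+4/11z) = 1 + z + 112/275z²
  R(z) = 1 + z + 112/275z².

Boundary: |R(x)|=1, x<0.
x=-0.74: |R|=0.4830
R=1: x+112/275x²=0 ⇒ x=−275/112=-2.4554; min R=1−1/(4·112/275)=0.3862>−1
Confirm numerically:
  x=-2.137: |R|=0.72292 <1
  x=-1.125: |R|=0.39045 <1
  x=-1.102: |R|=0.39259 <1
  x=-2.838: |R|=1.44227 >1
  x=-2.803: |R|=1.39686 >1
  x=-2.674: |R|=1.23811 >1
So |R|<1 on (-2.4554, 0).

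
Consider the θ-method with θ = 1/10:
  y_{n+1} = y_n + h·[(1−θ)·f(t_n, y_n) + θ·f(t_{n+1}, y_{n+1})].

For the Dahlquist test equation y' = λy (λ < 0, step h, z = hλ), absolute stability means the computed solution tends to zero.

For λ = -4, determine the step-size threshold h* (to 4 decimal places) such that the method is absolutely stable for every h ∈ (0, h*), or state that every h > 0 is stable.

Set f=λy, z=hλ:
  y_{n+1} = y_n + z·[9/10·y_n + 1/10·y_{n+1}] ⇒ (1 − 1/10z)y_{n+1} = (1 + 9/10z)y_n
  Hence R(z) = (1 + 9/10z)/(1 − 1/10z).

Solve |R(x)|<1 on ℝ⁻.
x=-0.49: |R|=0.5329
R=−1: 1+9/10x = −1+1/10x ⇒ -4/5x=2 ⇒ x=2/(-4/5)=-2.5000
Confirm numerically:
  x=-2.103: |R|=0.73759 <1
  x=-1.720: |R|=0.46758 <1
  x=-1.124: |R|=0.01043 <1
  x=-3.069: |R|=1.34831 >1
  x=-2.736: |R|=1.14824 >1
Stable set (-2.5000, 0).

(-2.5000,0); λ=-4 ⇒ h* = (5/2)/4 = 0.6250.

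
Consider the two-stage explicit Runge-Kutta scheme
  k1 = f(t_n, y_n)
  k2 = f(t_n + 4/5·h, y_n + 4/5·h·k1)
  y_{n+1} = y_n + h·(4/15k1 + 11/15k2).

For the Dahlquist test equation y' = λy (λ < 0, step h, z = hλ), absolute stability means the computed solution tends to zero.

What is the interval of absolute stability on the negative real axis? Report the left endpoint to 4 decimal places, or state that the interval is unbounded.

z∈(-1.7045,0).

Set f=λy, z=hλ:
  k1=λy_n ⇒ h·k1=z·y_n;  k2=λ(1+4/5z)y_n ⇒ h·k2=z(1+4/5z)y_n
  y_{n+1}/y_n = 1 + 4/15z + 11/15z(1+4/5z) = 1 + z + 44/75z²
  ⇒ R(z) = 1 + z + 44/75z².

Solve |R(x)|<1 on ℝ⁻.
x=-1.27: |R|=0.6762
R=1: x+44/75x²=0 ⇒ x=−75/44=-1.7045; min R=1−1/(4·44/75)=0.5739>−1
Confirm numerically:
  x=-1.578: |R|=0.88285 <1
  x=-1.287: |R|=0.68474 <1
  x=-0.983: |R|=0.58389 <1
  x=-0.821: |R|=0.57444 <1
  x=-2.110: |R|=1.50190 >1
  x=-1.912: |R|=1.23270 >1
Stable set (-1.7045, 0).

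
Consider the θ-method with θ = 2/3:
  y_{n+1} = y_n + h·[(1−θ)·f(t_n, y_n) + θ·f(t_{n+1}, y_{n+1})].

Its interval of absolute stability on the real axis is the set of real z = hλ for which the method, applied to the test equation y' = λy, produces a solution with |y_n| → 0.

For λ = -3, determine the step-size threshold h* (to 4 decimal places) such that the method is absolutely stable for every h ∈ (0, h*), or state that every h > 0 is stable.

Test eqn y'=λy, z=hλ:
  y_{n+1} = y_n + z·[1/3·y_n + 2/3·y_{n+1}] ⇒ (1 − 2/3z)y_{n+1} = (1 + 1/3z)y_n
  Hence R(z) = (1 + 1/3z)/(1 − 2/3z).

Find x<0 with |R(x)|<1.
x=-0.53: |R|=0.6084
x=-2: |R|=0.1429
x=-10: |R|=0.3043
x=-100: |R|=0.4778
θ=2/3≥1/2 ⇒ |1+1/3x|<|1−2/3x| ∀x<0 ⇒ interval (−∞,0).

unbounded; (−∞, 0). Any h>0 works for λ=-3.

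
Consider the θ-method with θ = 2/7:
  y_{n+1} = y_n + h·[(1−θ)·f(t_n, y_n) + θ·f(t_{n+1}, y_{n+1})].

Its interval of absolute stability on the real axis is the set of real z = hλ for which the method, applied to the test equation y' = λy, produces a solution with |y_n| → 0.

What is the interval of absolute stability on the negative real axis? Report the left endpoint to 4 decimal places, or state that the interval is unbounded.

z∈(-4.6667,0).

Test eqn y'=λy, z=hλ:
  y_{n+1} = y_n + z·[5/7·y_n + 2/7·y_{n+1}] ⇒ (1 − 2/7z)y_{n+1} = (1 + 5/7z)y_n
  R(z) = (1 + 5/7z)/(1 − 2/7z).

Find x<0 with |R(x)|<1.
x=-0.72: |R|=0.4028
R=−1: 1+5/7x = −1+2/7x ⇒ -3/7x=2 ⇒ x=2/(-3/7)=-4.6667
Confirm numerically:
  x=-3.535: |R|=0.75871 <1
  x=-3.477: |R|=0.74423 <1
  x=-3.143: |R|=0.65595 <1
  x=-2.593: |R|=0.48950 <1
  x=-5.115: |R|=1.07806 >1
  x=-4.888: |R|=1.03958 >1
Interval (-4.6667, 0).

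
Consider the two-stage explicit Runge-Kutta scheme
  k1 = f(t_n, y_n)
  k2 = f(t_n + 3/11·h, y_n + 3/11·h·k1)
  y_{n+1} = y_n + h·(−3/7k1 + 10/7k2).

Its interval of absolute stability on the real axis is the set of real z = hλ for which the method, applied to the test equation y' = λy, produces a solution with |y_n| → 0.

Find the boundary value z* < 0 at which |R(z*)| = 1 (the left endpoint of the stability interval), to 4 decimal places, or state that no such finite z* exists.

On y'=λy, z=hλ:
  k1=λy_n ⇒ h·k1=z·y_n;  k2=λ(1+3/11z)y_n ⇒ h·k2=z(1+3/11z)y_n
  y_{n+1}/y_n = 1 − 3/7z + 10/7z(1+3/11z) = 1 + z + 30/77z²
  R(z) = 1 + z + 30/77z².

Solve |R(x)|<1 on ℝ⁻.
x=-0.82: |R|=0.4420
R=1: x+30/77x²=0 ⇒ x=−77/30=-2.5667; min R=1−1/(4·30/77)=0.3583>−1
Confirm numerically:
  x=-2.318: |R|=0.77542 <1
  x=-1.764: |R|=0.44835 <1
  x=-1.316: |R|=0.35875 <1
  x=-3.079: |R|=1.61460 >1
  x=-2.923: |R|=1.40580 >1
  x=-2.743: |R|=1.18845 >1
Interval (-2.5667, 0).

left endpoint -2.5667.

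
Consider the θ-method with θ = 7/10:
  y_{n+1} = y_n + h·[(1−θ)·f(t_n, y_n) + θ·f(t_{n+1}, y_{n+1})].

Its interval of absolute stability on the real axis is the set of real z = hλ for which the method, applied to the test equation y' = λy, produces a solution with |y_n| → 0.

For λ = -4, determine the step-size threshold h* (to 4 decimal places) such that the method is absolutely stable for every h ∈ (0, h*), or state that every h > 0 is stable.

Set f=λy, z=hλ:
  y_{n+1} = y_n + z·[3/10·y_n + 7/10·y_{n+1}] ⇒ (1 − 7/10z)y_{n+1} = (1 + 3/10z)y_n
  so R(z) = (1 + 3/10z)/(1 − 7/10z).

Find x<0 with |R(x)|<1.
x=-1.75: |R|=0.2135
x=-2: |R|=0.1667
x=-10: |R|=0.2500
x=-100: |R|=0.4085
θ=7/10≥1/2 ⇒ |1+3/10x|<|1−7/10x| ∀x<0 ⇒ unbounded interval.

(−∞, 0) — no finite endpoint. Any h>0 works for λ=-4.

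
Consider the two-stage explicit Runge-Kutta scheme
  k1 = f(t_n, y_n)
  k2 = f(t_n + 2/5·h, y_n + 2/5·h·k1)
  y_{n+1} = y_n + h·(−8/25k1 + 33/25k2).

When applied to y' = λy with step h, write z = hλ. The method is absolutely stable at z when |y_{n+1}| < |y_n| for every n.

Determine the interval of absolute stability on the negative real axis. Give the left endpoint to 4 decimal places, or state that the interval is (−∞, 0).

(-1.8939, 0).

Set f=λy, z=hλ:
  k1=λy_n ⇒ h·k1=z·y_n;  k2=λ(1+2/5z)y_n ⇒ h·k2=z(1+2/5z)y_n
  y_{n+1}/y_n = 1 − 8/25z + 33/25z(1+2/5z) = 1 + z + 66/125z²
  R(z) = 1 + z + 66/125z².

Boundary: |R(x)|=1, x<0.
x=-1.38: |R|=0.6255
R=1: x+66/125x²=0 ⇒ x=−125/66=-1.8939; min R=1−1/(4·66/125)=0.5265>−1
Confirm numerically:
  x=-1.857: |R|=0.96378 <1
  x=-1.677: |R|=0.80791 <1
  x=-1.272: |R|=0.58230 <1
  x=-2.170: |R|=1.31630 >1
  x=-2.169: |R|=1.31501 >1
Stable set (-1.8939, 0).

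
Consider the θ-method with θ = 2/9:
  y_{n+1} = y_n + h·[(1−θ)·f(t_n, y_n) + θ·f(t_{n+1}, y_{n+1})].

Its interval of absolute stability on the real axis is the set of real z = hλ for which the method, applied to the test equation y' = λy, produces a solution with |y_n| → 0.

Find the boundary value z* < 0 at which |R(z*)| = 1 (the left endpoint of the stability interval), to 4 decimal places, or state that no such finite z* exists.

With y'=λy (z=hλ):
  y_{n+1} = y_n + z·[7/9·y_n + 2/9·y_{n+1}] ⇒ (1 − 2/9z)y_{n+1} = (1 + 7/9z)y_n
  ⇒ R(z) = (1 + 7/9z)/(1 − 2/9z).

Boundary: |R(x)|=1, x<0.
x=-1.37: |R|=0.0503
R=−1: 1+7/9x = −1+2/9x ⇒ -5/9x=2 ⇒ x=2/(-5/9)=-3.6000
Confirm numerically:
  x=-3.526: |R|=0.97695 <1
  x=-3.351: |R|=0.92071 <1
  x=-2.858: |R|=0.74789 <1
  x=-3.896: |R|=1.08814 >1
  x=-3.835: |R|=1.07049 >1
Interval (-3.6000, 0).

z* = -3.6000.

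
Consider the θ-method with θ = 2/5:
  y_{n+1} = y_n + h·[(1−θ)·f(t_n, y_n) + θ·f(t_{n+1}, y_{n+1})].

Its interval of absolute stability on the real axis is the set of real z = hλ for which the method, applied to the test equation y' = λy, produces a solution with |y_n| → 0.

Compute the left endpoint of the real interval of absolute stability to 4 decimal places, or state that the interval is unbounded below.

left endpoint -10.0000.

Set f=λy, z=hλ:
  y_{n+1} = y_n + z·[3/5·y_n + 2/5·y_{n+1}] ⇒ (1 − 2/5z)y_{n+1} = (1 + 3/5z)y_n
  R(z) = (1 + 3/5z)/(1 − 2/5z).

Find x<0 with |R(x)|<1.
x=-0.98: |R|=0.2960
R=−1: 1+3/5x = −1+2/5x ⇒ -1/5x=2 ⇒ x=2/(-1/5)=-10.0000
Confirm numerically:
  x=-6.391: |R|=0.79704 <1
  x=-5.788: |R|=0.74590 <1
  x=-5.683: |R|=0.73622 <1
  x=-4.416: |R|=0.59630 <1
  x=-10.516: |R|=1.01982 >1
  x=-10.109: |R|=1.00432 >1
Interval (-10.0000, 0).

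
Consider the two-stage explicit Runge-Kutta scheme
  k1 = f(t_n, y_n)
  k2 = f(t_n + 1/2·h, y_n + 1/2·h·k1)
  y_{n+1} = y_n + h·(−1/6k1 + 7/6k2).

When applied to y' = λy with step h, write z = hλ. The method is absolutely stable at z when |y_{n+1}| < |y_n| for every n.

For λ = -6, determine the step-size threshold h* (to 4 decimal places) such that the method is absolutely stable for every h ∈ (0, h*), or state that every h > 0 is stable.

Set f=λy, z=hλ:
  k1=λy_n ⇒ h·k1=z·y_n;  k2=λ(1+1/2z)y_n ⇒ h·k2=z(1+1/2z)y_n
  y_{n+1}/y_n = 1 − 1/6z + 7/6z(1+1/2z) = 1 + z + 7/12z²
  R(z) = 1 + z + 7/12z².

Boundary: |R(x)|=1, x<0.
x=-0.86: |R|=0.5714
R=1: x+7/12x²=0 ⇒ x=−12/7=-1.7143; min R=1−1/(4·7/12)=0.5714>−1
Confirm numerically:
  x=-1.097: |R|=0.60499 <1
  x=-0.753: |R|=0.57776 <1
  x=-0.732: |R|=0.58056 <1
  x=-2.221: |R|=1.65649 >1
  x=-2.099: |R|=1.47105 >1
  x=-1.749: |R|=1.03542 >1
Interval (-1.7143, 0).

(-1.7143,0); λ=-6 ⇒ h* = (12/7)/6 = 0.2857.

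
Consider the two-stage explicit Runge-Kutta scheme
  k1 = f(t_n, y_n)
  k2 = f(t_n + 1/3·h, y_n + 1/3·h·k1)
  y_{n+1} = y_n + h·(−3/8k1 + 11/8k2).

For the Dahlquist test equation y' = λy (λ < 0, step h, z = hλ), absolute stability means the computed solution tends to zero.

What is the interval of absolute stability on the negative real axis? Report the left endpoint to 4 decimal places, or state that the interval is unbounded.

Test eqn y'=λy, z=hλ:
  k1=λy_n ⇒ h·k1=z·y_n;  k2=λ(1+1/3z)y_n ⇒ h·k2=z(1+1/3z)y_n
  y_{n+1}/y_n = 1 − 3/8z + 11/8z(1+1/3z) = 1 + z + 11/24z²
  Hence R(z) = 1 + z + 11/24z².

Need |R(x)|<1, x<0.
x=-0.92: |R|=0.4679
R=1: x+11/24x²=0 ⇒ x=−24/11=-2.1818; min R=1−1/(4·11/24)=0.4545>−1
Confirm numerically:
  x=-1.884: |R|=0.74283 <1
  x=-1.840: |R|=0.71173 <1
  x=-1.492: |R|=0.52828 <1
  x=-1.014: |R|=0.45726 <1
  x=-2.763: |R|=1.73599 >1
  x=-2.360: |R|=1.19273 >1
  x=-2.231: |R|=1.05029 >1
So |R|<1 on (-2.1818, 0).

(-2.1818, 0).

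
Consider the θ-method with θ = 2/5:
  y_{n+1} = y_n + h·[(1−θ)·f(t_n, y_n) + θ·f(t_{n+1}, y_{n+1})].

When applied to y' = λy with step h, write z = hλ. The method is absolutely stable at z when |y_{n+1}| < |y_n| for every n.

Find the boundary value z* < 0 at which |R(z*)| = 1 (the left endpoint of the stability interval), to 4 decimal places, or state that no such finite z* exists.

left endpoint -10.0000.

On y'=λy, z=hλ:
  y_{n+1} = y_n + z·[3/5·y_n + 2/5·y_{n+1}] ⇒ (1 − 2/5z)y_{n+1} = (1 + 3/5z)y_n
  ⇒ R(z) = (1 + 3/5z)/(1 − 2/5z).

Need |R(x)|<1, x<0.
x=-0.98: |R|=0.2960
R=−1: 1+3/5x = −1+2/5x ⇒ -1/5x=2 ⇒ x=2/(-1/5)=-10.0000
Confirm numerically:
  x=-7.315: |R|=0.86322 <1
  x=-6.006: |R|=0.76522 <1
  x=-5.108: |R|=0.67850 <1
  x=-4.955: |R|=0.66164 <1
  x=-10.349: |R|=1.01358 >1
  x=-10.175: |R|=1.00690 >1
Interval (-10.0000, 0).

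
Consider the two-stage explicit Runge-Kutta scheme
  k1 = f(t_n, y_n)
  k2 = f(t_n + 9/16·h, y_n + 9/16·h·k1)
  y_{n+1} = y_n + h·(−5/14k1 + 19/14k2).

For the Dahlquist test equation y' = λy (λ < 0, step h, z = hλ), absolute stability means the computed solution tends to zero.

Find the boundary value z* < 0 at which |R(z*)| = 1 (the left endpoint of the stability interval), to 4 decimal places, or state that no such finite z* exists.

z* = -1.3099.

Test eqn y'=λy, z=hλ:
  k1=λy_n ⇒ h·k1=z·y_n;  k2=λ(1+9/16z)y_n ⇒ h·k2=z(1+9/16z)y_n
  y_{n+1}/y_n = 1 − 5/14z + 19/14z(1+9/16z) = 1 + z + 171/224z²
  Hence R(z) = 1 + z + 171/224z².

Solve |R(x)|<1 on ℝ⁻.
x=-1.65: |R|=1.4283
R=1: x+171/224x²=0 ⇒ x=−224/171=-1.3099; min R=1−1/(4·171/224)=0.6725>−1
Confirm numerically:
  x=-0.861: |R|=0.70492 <1
  x=-0.780: |R|=0.68445 <1
  x=-0.760: |R|=0.68094 <1
  x=-0.618: |R|=0.67356 <1
  x=-1.843: |R|=1.74998 >1
  x=-1.676: |R|=1.46835 >1
Interval (-1.3099, 0).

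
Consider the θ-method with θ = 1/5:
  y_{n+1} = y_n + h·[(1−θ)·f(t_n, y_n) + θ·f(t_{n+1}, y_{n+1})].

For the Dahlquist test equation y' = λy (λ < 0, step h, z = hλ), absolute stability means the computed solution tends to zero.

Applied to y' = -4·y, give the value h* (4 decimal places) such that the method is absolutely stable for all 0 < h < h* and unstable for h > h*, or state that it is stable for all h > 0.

With y'=λy (z=hλ):
  y_{n+1} = y_n + z·[4/5·y_n + 1/5·y_{n+1}] ⇒ (1 − 1/5z)y_{n+1} = (1 + 4/5z)y_n
  R(z) = (1 + 4/5z)/(1 − 1/5z).

Need |R(x)|<1, x<0.
x=-1.08: |R|=0.1118
R=−1: 1+4/5x = −1+1/5x ⇒ -3/5x=2 ⇒ x=2/(-3/5)=-3.3333
Confirm numerically:
  x=-3.054: |R|=0.89595 <1
  x=-1.999: |R|=0.42806 <1
  x=-1.881: |R|=0.36681 <1
  x=-3.884: |R|=1.18595 >1
  x=-3.724: |R|=1.13434 >1
  x=-3.657: |R|=1.11216 >1
Interval (-3.3333, 0).

(-3.3333,0); λ=-4 ⇒ h* = (10/3)/4 = 0.8333.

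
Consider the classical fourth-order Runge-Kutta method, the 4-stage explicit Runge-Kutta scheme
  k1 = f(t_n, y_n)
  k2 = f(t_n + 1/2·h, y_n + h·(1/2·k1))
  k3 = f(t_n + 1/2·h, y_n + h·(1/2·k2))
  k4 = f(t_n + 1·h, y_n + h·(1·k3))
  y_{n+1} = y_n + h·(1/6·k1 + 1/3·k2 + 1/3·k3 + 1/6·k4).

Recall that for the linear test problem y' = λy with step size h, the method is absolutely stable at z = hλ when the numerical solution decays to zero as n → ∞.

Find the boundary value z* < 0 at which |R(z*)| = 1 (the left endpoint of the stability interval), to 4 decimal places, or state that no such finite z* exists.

left endpoint -2.7853.

With y'=λy (z=hλ):
  order 4, 4-stage ⇒ R(z)=1+z+z^2/2+z^3/6+z^4/24
  (e.g. R(-1.38)=0.28530, |R|=0.28530)

Solve |R(x)|<1 on ℝ⁻.
x=-1.38: |R|=0.2853
|R(-2.97)|=1.3161 |R(-0.94)|=0.3959 |R(-0.7)|=0.4978
Bisect:
  x_lo=-3.3071 |R|=2.1171  x_hi=-0.2696 |R|=0.7637
  mid=-1.78834 |R|=0.28368 →hi
  mid=-2.54773 |R|=0.69705 →hi
  mid=-2.92742 |R|=1.23629 →lo
  mid=-2.73757 |R|=0.93040 →hi
  mid=-2.83249 |R|=1.07353 →lo
  mid=-2.78503 |R|=0.99961 →hi
  mid=-2.80876 |R|=1.03597 →lo
  ...
  [-2.78540,-2.78522] ⇒ x*=-2.7853
Interval (-2.7853, 0).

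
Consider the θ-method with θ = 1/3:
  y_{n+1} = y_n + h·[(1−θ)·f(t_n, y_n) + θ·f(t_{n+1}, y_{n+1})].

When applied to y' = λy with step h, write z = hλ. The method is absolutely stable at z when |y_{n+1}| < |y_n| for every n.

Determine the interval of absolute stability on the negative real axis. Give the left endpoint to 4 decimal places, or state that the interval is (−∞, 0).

On y'=λy, z=hλ:
  y_{n+1} = y_n + z·[2/3·y_n + 1/3·y_{n+1}] ⇒ (1 − 1/3z)y_{n+1} = (1 + 2/3z)y_n
  R(z) = (1 + 2/3z)/(1 − 1/3z).

Find x<0 with |R(x)|<1.
x=-1.09: |R|=0.2005
R=−1: 1+2/3x = −1+1/3x ⇒ -1/3x=2 ⇒ x=2/(-1/3)=-6.0000
Confirm numerically:
  x=-5.766: |R|=0.97331 <1
  x=-4.772: |R|=0.84200 <1
  x=-3.677: |R|=0.65209 <1
  x=-6.573: |R|=1.05986 >1
  x=-6.399: |R|=1.04245 >1
  x=-6.030: |R|=1.00332 >1
Stable set (-6.0000, 0).

z∈(-6.0000,0).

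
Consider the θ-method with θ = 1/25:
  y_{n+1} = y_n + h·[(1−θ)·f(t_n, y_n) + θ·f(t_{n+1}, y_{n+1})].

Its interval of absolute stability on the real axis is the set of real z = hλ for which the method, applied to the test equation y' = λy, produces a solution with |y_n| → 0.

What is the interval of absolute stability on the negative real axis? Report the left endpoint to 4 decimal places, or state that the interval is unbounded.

z∈(-2.1739,0).

Set f=λy, z=hλ:
  y_{n+1} = y_n + z·[24/25·y_n + 1/25·y_{n+1}] ⇒ (1 − 1/25z)y_{n+1} = (1 + 24/25z)y_n
  so R(z) = (1 + 24/25z)/(1 − 1/25z).

Find x<0 with |R(x)|<1.
x=-0.81: |R|=0.2154
R=−1: 1+24/25x = −1+1/25x ⇒ -23/25x=2 ⇒ x=2/(-23/25)=-2.1739
Confirm numerically:
  x=-1.708: |R|=0.59877 <1
  x=-1.440: |R|=0.36157 <1
  x=-1.315: |R|=0.24929 <1
  x=-1.232: |R|=0.17414 <1
  x=-2.596: |R|=1.35179 >1
  x=-2.494: |R|=1.26777 >1
  x=-2.445: |R|=1.22718 >1
Interval (-2.1739, 0).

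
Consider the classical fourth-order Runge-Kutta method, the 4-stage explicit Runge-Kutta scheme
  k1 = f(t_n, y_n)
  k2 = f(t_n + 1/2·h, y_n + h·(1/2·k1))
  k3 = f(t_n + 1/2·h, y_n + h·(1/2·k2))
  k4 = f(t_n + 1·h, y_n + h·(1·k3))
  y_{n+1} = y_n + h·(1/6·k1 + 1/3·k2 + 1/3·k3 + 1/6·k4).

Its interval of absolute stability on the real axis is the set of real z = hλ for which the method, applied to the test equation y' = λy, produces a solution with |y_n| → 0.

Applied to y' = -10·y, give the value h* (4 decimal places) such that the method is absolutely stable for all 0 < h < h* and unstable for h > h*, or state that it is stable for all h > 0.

On y'=λy, z=hλ:
  order 4, 4-stage ⇒ R(z)=1+z+z^2/2+z^3/6+z^4/24
  (e.g. R(-0.57)=0.56598, |R|=0.56598)

Need |R(x)|<1, x<0.
x=-0.57: |R|=0.5660
|R(-3.16)|=1.7284 |R(-3.1)|=1.5878 |R(-1.45)|=0.2773
Bisect:
  x_lo=-3.2193 |R|=1.8773  x_hi=-0.2817 |R|=0.7545
  mid=-1.75050 |R|=0.27886 →hi
  mid=-2.48490 |R|=0.63384 →hi
  mid=-2.85210 |R|=1.10549 →lo
  mid=-2.66850 |R|=0.83773 →hi
  mid=-2.76030 |R|=0.96297 →hi
  mid=-2.80620 |R|=1.03198 →lo
  mid=-2.78325 |R|=0.99692 →hi
  ...
  [-2.78540,-2.78522] ⇒ x*=-2.7853
Interval (-2.7853, 0).

(-2.7853,0); λ=-10 ⇒ h* = 0.2785.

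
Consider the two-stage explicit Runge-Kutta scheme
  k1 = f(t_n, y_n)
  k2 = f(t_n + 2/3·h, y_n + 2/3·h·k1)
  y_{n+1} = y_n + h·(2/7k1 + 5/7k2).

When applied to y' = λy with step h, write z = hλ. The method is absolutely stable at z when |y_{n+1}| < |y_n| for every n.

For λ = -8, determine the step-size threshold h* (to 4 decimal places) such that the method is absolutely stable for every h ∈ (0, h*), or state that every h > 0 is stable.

(-2.1000,0); λ=-8 ⇒ h* = (21/10)/8 = 0.2625.

With y'=λy (z=hλ):
  k1=λy_n ⇒ h·k1=z·y_n;  k2=λ(1+2/3z)y_n ⇒ h·k2=z(1+2/3z)y_n
  y_{n+1}/y_n = 1 + 2/7z + 5/7z(1+2/3z) = 1 + z + 10/21z²
  Hence R(z) = 1 + z + 10/21z².

Solve |R(x)|<1 on ℝ⁻.
x=-1.16: |R|=0.4808
R=1: x+10/21x²=0 ⇒ x=−21/10=-2.1000; min R=1−1/(4·10/21)=0.4750>−1
Confirm numerically:
  x=-1.948: |R|=0.85900 <1
  x=-1.326: |R|=0.51127 <1
  x=-1.207: |R|=0.48674 <1
  x=-2.622: |R|=1.65175 >1
  x=-2.552: |R|=1.54929 >1
  x=-2.312: |R|=1.23340 >1
Stable set (-2.1000, 0).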